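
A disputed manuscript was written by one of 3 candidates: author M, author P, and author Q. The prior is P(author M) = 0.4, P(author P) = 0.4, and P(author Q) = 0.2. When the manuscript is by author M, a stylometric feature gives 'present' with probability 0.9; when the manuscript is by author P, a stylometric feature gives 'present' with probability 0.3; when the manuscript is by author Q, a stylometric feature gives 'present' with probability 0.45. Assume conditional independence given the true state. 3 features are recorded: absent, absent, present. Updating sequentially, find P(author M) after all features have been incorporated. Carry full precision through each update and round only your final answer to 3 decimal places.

After 'absent': normaliser = 0.1·0.4000 + 0.7·0.4000 + 0.55·0.2000; P(author M) ≈ 0.0930, P(author P) ≈ 0.6512, P(author Q) ≈ 0.2558
After 'absent': normaliser = 0.1·0.0930 + 0.7·0.6512 + 0.55·0.2558; P(author M) ≈ 0.0154, P(author P) ≈ 0.7524, P(author Q) ≈ 0.2322
After 'present': normaliser = 0.9·0.0154 + 0.3·0.7524 + 0.45·0.2322; P(author M) ≈ 0.0402, P(author P) ≈ 0.6561, P(author Q) ≈ 0.3038

0.040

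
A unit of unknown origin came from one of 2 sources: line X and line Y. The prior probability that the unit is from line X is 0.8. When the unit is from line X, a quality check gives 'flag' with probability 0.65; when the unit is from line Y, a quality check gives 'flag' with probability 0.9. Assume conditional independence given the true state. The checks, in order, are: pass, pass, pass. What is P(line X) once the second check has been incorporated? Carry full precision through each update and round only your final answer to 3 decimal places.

After 'pass': P(line X) = 0.35·0.8000 / (0.35·0.8000 + 0.1·0.2000) ≈ 0.9333
After 'pass': P(line X) = 0.35·0.9333 / (0.35·0.9333 + 0.1·0.0667) ≈ 0.9800

0.980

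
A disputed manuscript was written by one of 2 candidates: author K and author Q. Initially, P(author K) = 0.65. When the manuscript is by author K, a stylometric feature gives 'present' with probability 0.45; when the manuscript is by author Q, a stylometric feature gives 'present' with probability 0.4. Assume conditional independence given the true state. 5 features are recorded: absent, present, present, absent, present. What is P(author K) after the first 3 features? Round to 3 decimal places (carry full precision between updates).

0.683

After 'absent': P(author K) = 0.55·0.6500 / (0.55·0.6500 + 0.6·0.3500) ≈ 0.6300
After 'present': P(author K) = 0.45·0.6300 / (0.45·0.6300 + 0.4·0.3700) ≈ 0.6570
After 'present': P(author K) = 0.45·0.6570 / (0.45·0.6570 + 0.4·0.3430) ≈ 0.6830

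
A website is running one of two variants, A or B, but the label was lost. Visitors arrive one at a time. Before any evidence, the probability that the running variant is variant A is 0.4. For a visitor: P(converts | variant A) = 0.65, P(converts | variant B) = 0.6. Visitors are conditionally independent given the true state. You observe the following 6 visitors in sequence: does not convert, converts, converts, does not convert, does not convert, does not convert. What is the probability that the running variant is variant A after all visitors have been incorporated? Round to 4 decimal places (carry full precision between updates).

Apply Bayes' rule sequentially, carrying P(A) forward.
After 'does not convert': P(A) = 0.35·0.4000 / (0.35·0.4000 + 0.4·0.6000) ≈ 0.3684
After 'converts': P(A) = 0.65·0.3684 / (0.65·0.3684 + 0.6·0.6316) ≈ 0.3872
After 'converts': P(A) = 0.65·0.3872 / (0.65·0.3872 + 0.6·0.6128) ≈ 0.4064
After 'does not convert': P(A) = 0.35·0.4064 / (0.35·0.4064 + 0.4·0.5936) ≈ 0.3746
After 'does not convert': P(A) = 0.35·0.3746 / (0.35·0.3746 + 0.4·0.6254) ≈ 0.3439
After 'does not convert': P(A) = 0.35·0.3439 / (0.35·0.3439 + 0.4·0.6561) ≈ 0.3144

0.3144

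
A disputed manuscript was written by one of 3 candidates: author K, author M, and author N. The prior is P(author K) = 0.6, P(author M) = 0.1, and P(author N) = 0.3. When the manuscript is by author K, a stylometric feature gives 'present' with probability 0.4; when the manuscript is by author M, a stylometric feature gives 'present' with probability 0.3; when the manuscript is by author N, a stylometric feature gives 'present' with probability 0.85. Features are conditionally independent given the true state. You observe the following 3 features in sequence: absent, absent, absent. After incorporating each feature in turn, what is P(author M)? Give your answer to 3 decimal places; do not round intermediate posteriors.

0.208

After 'absent': normaliser = 0.6·0.6000 + 0.7·0.1000 + 0.15·0.3000; P(author K) ≈ 0.7579, P(author M) ≈ 0.1474, P(author N) ≈ 0.0947
After 'absent': normaliser = 0.6·0.7579 + 0.7·0.1474 + 0.15·0.0947; P(author K) ≈ 0.7948, P(author M) ≈ 0.1803, P(author N) ≈ 0.0248
After 'absent': normaliser = 0.6·0.7948 + 0.7·0.1803 + 0.15·0.0248; P(author K) ≈ 0.7859, P(author M) ≈ 0.2080, P(author N) ≈ 0.0061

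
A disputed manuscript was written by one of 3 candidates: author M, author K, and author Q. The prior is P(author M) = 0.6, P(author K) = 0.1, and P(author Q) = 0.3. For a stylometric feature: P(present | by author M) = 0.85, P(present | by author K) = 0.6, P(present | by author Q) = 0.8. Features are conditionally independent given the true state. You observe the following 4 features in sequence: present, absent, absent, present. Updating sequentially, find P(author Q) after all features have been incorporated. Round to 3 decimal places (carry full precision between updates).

Apply Bayes' rule sequentially, carrying P(author Q) forward.
After 'present': normaliser = 0.85·0.6000 + 0.6·0.1000 + 0.8·0.3000; P(author M) ≈ 0.6296, P(author K) ≈ 0.0741, P(author Q) ≈ 0.2963
After 'absent': normaliser = 0.15·0.6296 + 0.4·0.0741 + 0.2·0.2963; P(author M) ≈ 0.5152, P(author K) ≈ 0.1616, P(author Q) ≈ 0.3232
After 'absent': normaliser = 0.15·0.5152 + 0.4·0.1616 + 0.2·0.3232; P(author M) ≈ 0.3741, P(author K) ≈ 0.3130, P(author Q) ≈ 0.3130
After 'present': normaliser = 0.85·0.3741 + 0.6·0.3130 + 0.8·0.3130; P(author M) ≈ 0.4205, P(author K) ≈ 0.2483, P(author Q) ≈ 0.3311

0.331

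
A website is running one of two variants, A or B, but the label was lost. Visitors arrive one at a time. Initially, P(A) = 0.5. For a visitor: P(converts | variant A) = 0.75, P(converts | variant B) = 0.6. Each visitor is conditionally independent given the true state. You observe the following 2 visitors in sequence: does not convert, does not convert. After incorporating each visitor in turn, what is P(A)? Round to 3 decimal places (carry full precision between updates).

Each posterior becomes the prior for the next update.
After 'does not convert': P(A) = 0.25·0.5000 / (0.25·0.5000 + 0.4·0.5000) ≈ 0.3846
After 'does not convert': P(A) = 0.25·0.3846 / (0.25·0.3846 + 0.4·0.6154) ≈ 0.2809

0.281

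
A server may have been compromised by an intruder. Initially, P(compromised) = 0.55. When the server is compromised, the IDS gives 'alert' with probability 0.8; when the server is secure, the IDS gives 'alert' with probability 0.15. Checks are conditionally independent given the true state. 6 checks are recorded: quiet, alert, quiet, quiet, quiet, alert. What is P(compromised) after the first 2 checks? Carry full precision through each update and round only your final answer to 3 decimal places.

After 'quiet': P(compromised) = 0.2·0.5500 / (0.2·0.5500 + 0.85·0.4500) ≈ 0.2234
After 'alert': P(compromised) = 0.8·0.2234 / (0.8·0.2234 + 0.15·0.7766) ≈ 0.6053

0.605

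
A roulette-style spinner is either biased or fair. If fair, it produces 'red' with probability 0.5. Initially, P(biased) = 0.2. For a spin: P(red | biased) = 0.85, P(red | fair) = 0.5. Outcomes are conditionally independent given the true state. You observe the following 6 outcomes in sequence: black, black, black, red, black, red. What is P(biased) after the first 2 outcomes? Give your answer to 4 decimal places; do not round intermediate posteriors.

After 'black': P(biased) = 0.15·0.2000 / (0.15·0.2000 + 0.5·0.8000) ≈ 0.0698
After 'black': P(biased) = 0.15·0.0698 / (0.15·0.0698 + 0.5·0.9302) ≈ 0.0220

0.0220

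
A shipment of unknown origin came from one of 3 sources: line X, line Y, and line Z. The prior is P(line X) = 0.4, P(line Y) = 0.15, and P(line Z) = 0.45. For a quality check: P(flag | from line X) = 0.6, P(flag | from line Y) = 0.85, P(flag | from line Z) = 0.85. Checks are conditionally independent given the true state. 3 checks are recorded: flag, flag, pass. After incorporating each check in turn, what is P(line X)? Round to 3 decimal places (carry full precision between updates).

After 'flag': normaliser = 0.6·0.4000 + 0.85·0.1500 + 0.85·0.4500; P(line X) ≈ 0.3200, P(line Y) ≈ 0.1700, P(line Z) ≈ 0.5100
After 'flag': normaliser = 0.6·0.3200 + 0.85·0.1700 + 0.85·0.5100; P(line X) ≈ 0.2494, P(line Y) ≈ 0.1877, P(line Z) ≈ 0.5630
After 'pass': normaliser = 0.4·0.2494 + 0.15·0.1877 + 0.15·0.5630; P(line X) ≈ 0.4697, P(line Y) ≈ 0.1326, P(line Z) ≈ 0.3977

0.470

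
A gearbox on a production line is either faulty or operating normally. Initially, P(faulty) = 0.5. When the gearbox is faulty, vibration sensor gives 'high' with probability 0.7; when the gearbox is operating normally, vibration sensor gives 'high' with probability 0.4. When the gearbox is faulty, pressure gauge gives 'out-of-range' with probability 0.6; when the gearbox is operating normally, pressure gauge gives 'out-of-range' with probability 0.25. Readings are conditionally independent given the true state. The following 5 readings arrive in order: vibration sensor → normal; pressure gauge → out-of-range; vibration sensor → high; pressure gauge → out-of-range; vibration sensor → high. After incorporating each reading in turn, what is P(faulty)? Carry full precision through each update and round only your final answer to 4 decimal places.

0.8982

After vibration sensor='normal': P(faulty) = 0.3·0.5000 / (0.3·0.5000 + 0.6·0.5000) ≈ 0.3333
After pressure gauge='out-of-range': P(faulty) = 0.6·0.3333 / (0.6·0.3333 + 0.25·0.6667) ≈ 0.5455
After vibration sensor='high': P(faulty) = 0.7·0.5455 / (0.7·0.5455 + 0.4·0.4545) ≈ 0.6774
After pressure gauge='out-of-range': P(faulty) = 0.6·0.6774 / (0.6·0.6774 + 0.25·0.3226) ≈ 0.8344
After vibration sensor='high': P(faulty) = 0.7·0.8344 / (0.7·0.8344 + 0.4·0.1656) ≈ 0.8982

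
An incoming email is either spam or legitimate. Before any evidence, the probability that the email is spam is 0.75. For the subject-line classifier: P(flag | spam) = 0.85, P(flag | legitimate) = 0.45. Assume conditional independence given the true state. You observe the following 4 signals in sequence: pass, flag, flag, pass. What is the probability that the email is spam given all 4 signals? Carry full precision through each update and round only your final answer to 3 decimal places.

After 'pass': P(spam) = 0.15·0.7500 / (0.15·0.7500 + 0.55·0.2500) ≈ 0.4500
After 'flag': P(spam) = 0.85·0.4500 / (0.85·0.4500 + 0.45·0.5500) ≈ 0.6071
After 'flag': P(spam) = 0.85·0.6071 / (0.85·0.6071 + 0.45·0.3929) ≈ 0.7448
After 'pass': P(spam) = 0.15·0.7448 / (0.15·0.7448 + 0.55·0.2552) ≈ 0.4433

0.443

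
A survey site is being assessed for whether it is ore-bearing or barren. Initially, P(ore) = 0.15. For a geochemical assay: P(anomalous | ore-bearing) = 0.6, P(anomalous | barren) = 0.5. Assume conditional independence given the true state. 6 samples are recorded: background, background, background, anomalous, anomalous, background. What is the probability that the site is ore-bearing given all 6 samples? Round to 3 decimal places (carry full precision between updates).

Apply Bayes' rule sequentially, carrying P(ore) forward.
After 'background': P(ore) = 0.4·0.1500 / (0.4·0.1500 + 0.5·0.8500) ≈ 0.1237
After 'background': P(ore) = 0.4·0.1237 / (0.4·0.1237 + 0.5·0.8763) ≈ 0.1015
After 'background': P(ore) = 0.4·0.1015 / (0.4·0.1015 + 0.5·0.8985) ≈ 0.0829
After 'anomalous': P(ore) = 0.6·0.0829 / (0.6·0.0829 + 0.5·0.9171) ≈ 0.0978
After 'anomalous': P(ore) = 0.6·0.0978 / (0.6·0.0978 + 0.5·0.9022) ≈ 0.1151
After 'background': P(ore) = 0.4·0.1151 / (0.4·0.1151 + 0.5·0.8849) ≈ 0.0943

0.094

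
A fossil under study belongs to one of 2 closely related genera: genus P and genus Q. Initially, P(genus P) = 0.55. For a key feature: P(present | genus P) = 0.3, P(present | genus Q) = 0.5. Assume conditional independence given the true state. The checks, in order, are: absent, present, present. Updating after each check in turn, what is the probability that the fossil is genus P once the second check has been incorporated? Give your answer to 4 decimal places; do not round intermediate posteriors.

0.5066

After 'absent': P(genus P) = 0.7·0.5500 / (0.7·0.5500 + 0.5·0.4500) ≈ 0.6311
After 'present': P(genus P) = 0.3·0.6311 / (0.3·0.6311 + 0.5·0.3689) ≈ 0.5066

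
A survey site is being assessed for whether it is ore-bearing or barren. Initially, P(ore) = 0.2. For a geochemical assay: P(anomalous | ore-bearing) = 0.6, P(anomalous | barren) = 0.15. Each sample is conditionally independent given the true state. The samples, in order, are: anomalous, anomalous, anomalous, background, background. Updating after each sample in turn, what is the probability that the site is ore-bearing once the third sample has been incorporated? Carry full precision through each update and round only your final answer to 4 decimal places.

0.9412

Apply Bayes' rule sequentially, carrying P(ore) forward.
After 'anomalous': P(ore) = 0.6·0.2000 / (0.6·0.2000 + 0.15·0.8000) ≈ 0.5000
After 'anomalous': P(ore) = 0.6·0.5000 / (0.6·0.5000 + 0.15·0.5000) ≈ 0.8000
After 'anomalous': P(ore) = 0.6·0.8000 / (0.6·0.8000 + 0.15·0.2000) ≈ 0.9412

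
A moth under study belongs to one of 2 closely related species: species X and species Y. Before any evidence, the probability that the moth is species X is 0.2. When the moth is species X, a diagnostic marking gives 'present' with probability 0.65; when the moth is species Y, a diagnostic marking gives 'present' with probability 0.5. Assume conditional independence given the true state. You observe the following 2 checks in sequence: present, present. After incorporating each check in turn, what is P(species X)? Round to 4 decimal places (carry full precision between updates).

0.2970

Apply Bayes' rule sequentially, carrying P(species X) forward.
After 'present': P(species X) = 0.65·0.2000 / (0.65·0.2000 + 0.5·0.8000) ≈ 0.2453
After 'present': P(species X) = 0.65·0.2453 / (0.65·0.2453 + 0.5·0.7547) ≈ 0.2970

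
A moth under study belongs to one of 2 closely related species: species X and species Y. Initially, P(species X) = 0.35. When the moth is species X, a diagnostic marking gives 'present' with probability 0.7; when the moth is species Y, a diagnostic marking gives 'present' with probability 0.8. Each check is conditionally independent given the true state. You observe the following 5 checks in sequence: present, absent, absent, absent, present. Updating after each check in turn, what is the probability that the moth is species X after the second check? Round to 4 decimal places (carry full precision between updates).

0.4141

Each posterior becomes the prior for the next update.
After 'present': P(species X) = 0.7·0.3500 / (0.7·0.3500 + 0.8·0.6500) ≈ 0.3203
After 'absent': P(species X) = 0.3·0.3203 / (0.3·0.3203 + 0.2·0.6797) ≈ 0.4141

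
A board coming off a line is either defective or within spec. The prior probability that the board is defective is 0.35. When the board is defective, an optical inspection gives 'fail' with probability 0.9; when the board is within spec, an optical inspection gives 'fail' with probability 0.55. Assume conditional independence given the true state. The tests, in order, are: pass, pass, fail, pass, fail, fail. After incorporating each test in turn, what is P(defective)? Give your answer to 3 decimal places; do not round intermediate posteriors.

After 'pass': P(defective) = 0.1·0.3500 / (0.1·0.3500 + 0.45·0.6500) ≈ 0.1069
After 'pass': P(defective) = 0.1·0.1069 / (0.1·0.1069 + 0.45·0.8931) ≈ 0.0259
After 'fail': P(defective) = 0.9·0.0259 / (0.9·0.0259 + 0.55·0.9741) ≈ 0.0417
After 'pass': P(defective) = 0.1·0.0417 / (0.1·0.0417 + 0.45·0.9583) ≈ 0.0096
After 'fail': P(defective) = 0.9·0.0096 / (0.9·0.0096 + 0.55·0.9904) ≈ 0.0156
After 'fail': P(defective) = 0.9·0.0156 / (0.9·0.0156 + 0.55·0.9844) ≈ 0.0252

0.025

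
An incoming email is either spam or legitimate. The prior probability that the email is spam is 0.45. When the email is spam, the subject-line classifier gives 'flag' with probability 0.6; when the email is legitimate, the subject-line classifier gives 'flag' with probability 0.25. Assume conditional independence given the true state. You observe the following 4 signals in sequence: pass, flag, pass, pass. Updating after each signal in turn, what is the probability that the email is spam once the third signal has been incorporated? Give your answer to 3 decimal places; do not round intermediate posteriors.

After 'pass': P(spam) = 0.4·0.4500 / (0.4·0.4500 + 0.75·0.5500) ≈ 0.3038
After 'flag': P(spam) = 0.6·0.3038 / (0.6·0.3038 + 0.25·0.6962) ≈ 0.5115
After 'pass': P(spam) = 0.4·0.5115 / (0.4·0.5115 + 0.75·0.4885) ≈ 0.3584

0.358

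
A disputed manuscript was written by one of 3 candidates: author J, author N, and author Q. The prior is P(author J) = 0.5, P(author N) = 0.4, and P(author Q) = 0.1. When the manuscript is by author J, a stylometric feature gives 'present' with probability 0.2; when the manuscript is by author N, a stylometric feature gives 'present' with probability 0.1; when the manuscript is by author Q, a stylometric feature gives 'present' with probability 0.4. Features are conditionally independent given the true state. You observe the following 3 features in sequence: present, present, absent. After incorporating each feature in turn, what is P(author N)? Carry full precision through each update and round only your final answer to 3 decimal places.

Each posterior becomes the prior for the next update.
After 'present': normaliser = 0.2·0.5000 + 0.1·0.4000 + 0.4·0.1000; P(author J) ≈ 0.5556, P(author N) ≈ 0.2222, P(author Q) ≈ 0.2222
After 'present': normaliser = 0.2·0.5556 + 0.1·0.2222 + 0.4·0.2222; P(author J) ≈ 0.5000, P(author N) ≈ 0.1000, P(author Q) ≈ 0.4000
After 'absent': normaliser = 0.8·0.5000 + 0.9·0.1000 + 0.6·0.4000; P(author J) ≈ 0.5479, P(author N) ≈ 0.1233, P(author Q) ≈ 0.3288

0.123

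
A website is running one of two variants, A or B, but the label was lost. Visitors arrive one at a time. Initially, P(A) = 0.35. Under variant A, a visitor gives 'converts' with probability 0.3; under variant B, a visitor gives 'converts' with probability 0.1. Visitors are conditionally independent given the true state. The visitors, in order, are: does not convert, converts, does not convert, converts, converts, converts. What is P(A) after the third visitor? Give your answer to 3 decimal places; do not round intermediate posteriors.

Each posterior becomes the prior for the next update.
After 'does not convert': P(A) = 0.7·0.3500 / (0.7·0.3500 + 0.9·0.6500) ≈ 0.2952
After 'converts': P(A) = 0.3·0.2952 / (0.3·0.2952 + 0.1·0.7048) ≈ 0.5568
After 'does not convert': P(A) = 0.7·0.5568 / (0.7·0.5568 + 0.9·0.4432) ≈ 0.4942

0.494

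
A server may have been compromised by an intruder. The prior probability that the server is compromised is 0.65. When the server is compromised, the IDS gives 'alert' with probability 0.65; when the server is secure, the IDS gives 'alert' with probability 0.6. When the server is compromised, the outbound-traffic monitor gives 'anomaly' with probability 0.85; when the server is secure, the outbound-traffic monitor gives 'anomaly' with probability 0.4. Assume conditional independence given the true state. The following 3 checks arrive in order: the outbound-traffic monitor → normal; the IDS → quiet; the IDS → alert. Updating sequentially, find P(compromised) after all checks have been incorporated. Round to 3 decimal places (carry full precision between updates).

Apply Bayes' rule sequentially, carrying P(compromised) forward.
After the outbound-traffic monitor='normal': P(compromised) = 0.15·0.6500 / (0.15·0.6500 + 0.6·0.3500) ≈ 0.3171
After the IDS='quiet': P(compromised) = 0.35·0.3171 / (0.35·0.3171 + 0.4·0.6829) ≈ 0.2889
After the IDS='alert': P(compromised) = 0.65·0.2889 / (0.65·0.2889 + 0.6·0.7111) ≈ 0.3056

0.306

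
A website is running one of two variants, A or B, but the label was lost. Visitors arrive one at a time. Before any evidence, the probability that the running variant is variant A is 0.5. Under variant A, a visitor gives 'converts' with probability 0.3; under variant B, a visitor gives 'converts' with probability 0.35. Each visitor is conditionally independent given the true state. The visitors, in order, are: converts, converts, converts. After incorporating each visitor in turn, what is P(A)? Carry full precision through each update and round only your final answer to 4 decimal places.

After 'converts': P(A) = 0.3·0.5000 / (0.3·0.5000 + 0.35·0.5000) ≈ 0.4615
After 'converts': P(A) = 0.3·0.4615 / (0.3·0.4615 + 0.35·0.5385) ≈ 0.4235
After 'converts': P(A) = 0.3·0.4235 / (0.3·0.4235 + 0.35·0.5765) ≈ 0.3864

0.3864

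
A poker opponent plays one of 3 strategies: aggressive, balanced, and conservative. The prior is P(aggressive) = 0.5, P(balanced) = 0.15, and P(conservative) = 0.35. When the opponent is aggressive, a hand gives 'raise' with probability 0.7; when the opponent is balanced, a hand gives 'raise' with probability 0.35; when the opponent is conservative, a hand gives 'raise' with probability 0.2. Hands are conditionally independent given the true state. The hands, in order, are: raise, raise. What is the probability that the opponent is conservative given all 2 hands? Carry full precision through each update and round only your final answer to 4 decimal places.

0.0505

Apply Bayes' rule sequentially, carrying P(conservative) forward.
After 'raise': normaliser = 0.7·0.5000 + 0.35·0.1500 + 0.2·0.3500; P(aggressive) ≈ 0.7407, P(balanced) ≈ 0.1111, P(conservative) ≈ 0.1481
After 'raise': normaliser = 0.7·0.7407 + 0.35·0.1111 + 0.2·0.1481; P(aggressive) ≈ 0.8833, P(balanced) ≈ 0.0662, P(conservative) ≈ 0.0505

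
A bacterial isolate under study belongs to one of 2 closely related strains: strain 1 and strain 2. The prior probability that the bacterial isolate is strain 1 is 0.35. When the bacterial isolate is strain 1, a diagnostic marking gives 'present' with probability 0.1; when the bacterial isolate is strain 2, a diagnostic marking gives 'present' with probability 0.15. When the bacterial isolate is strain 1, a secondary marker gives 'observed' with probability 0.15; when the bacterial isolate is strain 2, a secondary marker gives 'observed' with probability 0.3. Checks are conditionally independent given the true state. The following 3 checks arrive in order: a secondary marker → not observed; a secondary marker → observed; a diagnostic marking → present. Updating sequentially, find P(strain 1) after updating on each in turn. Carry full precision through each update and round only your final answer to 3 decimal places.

After a secondary marker='not observed': P(strain 1) = 0.85·0.3500 / (0.85·0.3500 + 0.7·0.6500) ≈ 0.3953
After a secondary marker='observed': P(strain 1) = 0.15·0.3953 / (0.15·0.3953 + 0.3·0.6047) ≈ 0.2464
After a diagnostic marking='present': P(strain 1) = 0.1·0.2464 / (0.1·0.2464 + 0.15·0.7536) ≈ 0.1789

0.179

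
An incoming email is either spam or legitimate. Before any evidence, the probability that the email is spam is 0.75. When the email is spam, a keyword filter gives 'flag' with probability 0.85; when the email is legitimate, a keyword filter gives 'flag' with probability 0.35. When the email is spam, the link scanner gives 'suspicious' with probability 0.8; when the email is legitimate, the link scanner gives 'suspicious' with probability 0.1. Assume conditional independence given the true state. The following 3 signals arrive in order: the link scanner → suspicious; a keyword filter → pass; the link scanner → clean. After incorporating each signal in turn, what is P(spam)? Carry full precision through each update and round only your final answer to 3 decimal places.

0.552

Each posterior becomes the prior for the next update.
After the link scanner='suspicious': P(spam) = 0.8·0.7500 / (0.8·0.7500 + 0.1·0.2500) ≈ 0.9600
After a keyword filter='pass': P(spam) = 0.15·0.9600 / (0.15·0.9600 + 0.65·0.0400) ≈ 0.8471
After the link scanner='clean': P(spam) = 0.2·0.8471 / (0.2·0.8471 + 0.9·0.1529) ≈ 0.5517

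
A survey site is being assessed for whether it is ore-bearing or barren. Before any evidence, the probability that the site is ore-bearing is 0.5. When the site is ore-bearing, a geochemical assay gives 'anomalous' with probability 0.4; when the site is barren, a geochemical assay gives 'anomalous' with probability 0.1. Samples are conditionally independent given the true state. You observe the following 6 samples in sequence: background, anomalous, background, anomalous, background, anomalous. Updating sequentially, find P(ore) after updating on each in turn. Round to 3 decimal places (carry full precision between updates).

Each posterior becomes the prior for the next update.
After 'background': P(ore) = 0.6·0.5000 / (0.6·0.5000 + 0.9·0.5000) ≈ 0.4000
After 'anomalous': P(ore) = 0.4·0.4000 / (0.4·0.4000 + 0.1·0.6000) ≈ 0.7273
After 'background': P(ore) = 0.6·0.7273 / (0.6·0.7273 + 0.9·0.2727) ≈ 0.6400
After 'anomalous': P(ore) = 0.4·0.6400 / (0.4·0.6400 + 0.1·0.3600) ≈ 0.8767
After 'background': P(ore) = 0.6·0.8767 / (0.6·0.8767 + 0.9·0.1233) ≈ 0.8258
After 'anomalous': P(ore) = 0.4·0.8258 / (0.4·0.8258 + 0.1·0.1742) ≈ 0.9499

0.950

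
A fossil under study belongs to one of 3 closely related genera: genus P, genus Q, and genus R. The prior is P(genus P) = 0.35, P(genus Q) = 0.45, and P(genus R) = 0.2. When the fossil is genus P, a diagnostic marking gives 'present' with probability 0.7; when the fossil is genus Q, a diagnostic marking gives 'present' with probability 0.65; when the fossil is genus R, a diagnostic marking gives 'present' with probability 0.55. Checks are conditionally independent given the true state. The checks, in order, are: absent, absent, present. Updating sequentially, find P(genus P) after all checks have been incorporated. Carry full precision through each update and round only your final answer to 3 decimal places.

After 'absent': normaliser = 0.3·0.3500 + 0.35·0.4500 + 0.45·0.2000; P(genus P) ≈ 0.2979, P(genus Q) ≈ 0.4468, P(genus R) ≈ 0.2553
After 'absent': normaliser = 0.3·0.2979 + 0.35·0.4468 + 0.45·0.2553; P(genus P) ≈ 0.2478, P(genus Q) ≈ 0.4336, P(genus R) ≈ 0.3186
After 'present': normaliser = 0.7·0.2478 + 0.65·0.4336 + 0.55·0.3186; P(genus P) ≈ 0.2751, P(genus Q) ≈ 0.4470, P(genus R) ≈ 0.2779

0.275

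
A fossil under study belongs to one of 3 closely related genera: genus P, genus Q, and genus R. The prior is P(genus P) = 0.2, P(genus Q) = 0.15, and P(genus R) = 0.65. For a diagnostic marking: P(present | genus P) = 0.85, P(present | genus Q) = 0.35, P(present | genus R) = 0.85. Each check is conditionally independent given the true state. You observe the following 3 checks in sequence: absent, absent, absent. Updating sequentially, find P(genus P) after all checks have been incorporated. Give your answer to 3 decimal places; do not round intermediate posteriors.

After 'absent': normaliser = 0.15·0.2000 + 0.65·0.1500 + 0.15·0.6500; P(genus P) ≈ 0.1333, P(genus Q) ≈ 0.4333, P(genus R) ≈ 0.4333
After 'absent': normaliser = 0.15·0.1333 + 0.65·0.4333 + 0.15·0.4333; P(genus P) ≈ 0.0545, P(genus Q) ≈ 0.7682, P(genus R) ≈ 0.1773
After 'absent': normaliser = 0.15·0.0545 + 0.65·0.7682 + 0.15·0.1773; P(genus P) ≈ 0.0153, P(genus Q) ≈ 0.9349, P(genus R) ≈ 0.0498

0.015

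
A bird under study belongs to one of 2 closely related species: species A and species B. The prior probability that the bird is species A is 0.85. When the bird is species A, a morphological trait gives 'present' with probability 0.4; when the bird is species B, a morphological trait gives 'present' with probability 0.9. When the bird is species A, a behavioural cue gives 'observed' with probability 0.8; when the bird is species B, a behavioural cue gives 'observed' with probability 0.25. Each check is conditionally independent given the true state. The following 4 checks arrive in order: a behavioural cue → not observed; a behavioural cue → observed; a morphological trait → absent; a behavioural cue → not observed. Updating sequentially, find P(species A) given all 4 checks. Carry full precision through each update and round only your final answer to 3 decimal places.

0.886

After a behavioural cue='not observed': P(species A) = 0.2·0.8500 / (0.2·0.8500 + 0.75·0.1500) ≈ 0.6018
After a behavioural cue='observed': P(species A) = 0.8·0.6018 / (0.8·0.6018 + 0.25·0.3982) ≈ 0.8286
After a morphological trait='absent': P(species A) = 0.6·0.8286 / (0.6·0.8286 + 0.1·0.1714) ≈ 0.9667
After a behavioural cue='not observed': P(species A) = 0.2·0.9667 / (0.2·0.9667 + 0.75·0.0333) ≈ 0.8855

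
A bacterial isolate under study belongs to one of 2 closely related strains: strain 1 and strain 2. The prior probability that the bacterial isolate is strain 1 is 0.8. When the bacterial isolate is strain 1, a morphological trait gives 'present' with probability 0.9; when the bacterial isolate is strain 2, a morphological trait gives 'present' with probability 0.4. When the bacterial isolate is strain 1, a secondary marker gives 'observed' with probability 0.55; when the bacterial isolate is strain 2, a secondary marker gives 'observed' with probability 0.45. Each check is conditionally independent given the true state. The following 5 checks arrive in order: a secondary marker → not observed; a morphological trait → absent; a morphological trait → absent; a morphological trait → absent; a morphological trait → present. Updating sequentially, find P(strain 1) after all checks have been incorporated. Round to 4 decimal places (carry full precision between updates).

After a secondary marker='not observed': P(strain 1) = 0.45·0.8000 / (0.45·0.8000 + 0.55·0.2000) ≈ 0.7660
After a morphological trait='absent': P(strain 1) = 0.1·0.7660 / (0.1·0.7660 + 0.6·0.2340) ≈ 0.3529
After a morphological trait='absent': P(strain 1) = 0.1·0.3529 / (0.1·0.3529 + 0.6·0.6471) ≈ 0.0833
After a morphological trait='absent': P(strain 1) = 0.1·0.0833 / (0.1·0.0833 + 0.6·0.9167) ≈ 0.0149
After a morphological trait='present': P(strain 1) = 0.9·0.0149 / (0.9·0.0149 + 0.4·0.9851) ≈ 0.0330

0.0330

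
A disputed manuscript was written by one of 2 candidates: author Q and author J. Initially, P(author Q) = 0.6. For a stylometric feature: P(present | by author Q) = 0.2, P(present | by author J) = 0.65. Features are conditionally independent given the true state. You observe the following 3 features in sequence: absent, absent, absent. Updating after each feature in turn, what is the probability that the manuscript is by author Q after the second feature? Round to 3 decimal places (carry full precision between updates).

After 'absent': P(author Q) = 0.8·0.6000 / (0.8·0.6000 + 0.35·0.4000) ≈ 0.7742
After 'absent': P(author Q) = 0.8·0.7742 / (0.8·0.7742 + 0.35·0.2258) ≈ 0.8868

0.887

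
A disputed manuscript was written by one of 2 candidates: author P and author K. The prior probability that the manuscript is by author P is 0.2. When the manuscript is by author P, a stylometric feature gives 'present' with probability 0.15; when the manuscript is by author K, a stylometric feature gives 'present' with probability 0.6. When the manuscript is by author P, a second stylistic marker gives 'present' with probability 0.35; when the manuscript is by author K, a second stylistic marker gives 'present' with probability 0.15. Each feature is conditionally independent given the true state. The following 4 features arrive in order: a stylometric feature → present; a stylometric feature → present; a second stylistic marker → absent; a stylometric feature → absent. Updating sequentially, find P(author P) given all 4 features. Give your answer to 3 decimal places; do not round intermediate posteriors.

After a stylometric feature='present': P(author P) = 0.15·0.2000 / (0.15·0.2000 + 0.6·0.8000) ≈ 0.0588
After a stylometric feature='present': P(author P) = 0.15·0.0588 / (0.15·0.0588 + 0.6·0.9412) ≈ 0.0154
After a second stylistic marker='absent': P(author P) = 0.65·0.0154 / (0.65·0.0154 + 0.85·0.9846) ≈ 0.0118
After a stylometric feature='absent': P(author P) = 0.85·0.0118 / (0.85·0.0118 + 0.4·0.9882) ≈ 0.0248

0.025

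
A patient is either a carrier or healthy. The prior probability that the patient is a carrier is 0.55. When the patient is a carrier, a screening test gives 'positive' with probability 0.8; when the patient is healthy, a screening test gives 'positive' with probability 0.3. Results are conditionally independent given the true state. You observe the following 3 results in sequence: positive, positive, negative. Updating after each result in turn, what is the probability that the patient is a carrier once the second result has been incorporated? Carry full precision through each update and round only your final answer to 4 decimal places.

0.8968

After 'positive': P(carrier) = 0.8·0.5500 / (0.8·0.5500 + 0.3·0.4500) ≈ 0.7652
After 'positive': P(carrier) = 0.8·0.7652 / (0.8·0.7652 + 0.3·0.2348) ≈ 0.8968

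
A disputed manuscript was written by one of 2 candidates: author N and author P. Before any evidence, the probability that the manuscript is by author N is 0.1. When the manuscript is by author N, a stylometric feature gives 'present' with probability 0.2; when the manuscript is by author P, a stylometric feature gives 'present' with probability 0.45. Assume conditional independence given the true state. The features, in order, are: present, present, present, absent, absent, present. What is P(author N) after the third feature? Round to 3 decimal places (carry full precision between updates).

After 'present': P(author N) = 0.2·0.1000 / (0.2·0.1000 + 0.45·0.9000) ≈ 0.0471
After 'present': P(author N) = 0.2·0.0471 / (0.2·0.0471 + 0.45·0.9529) ≈ 0.0215
After 'present': P(author N) = 0.2·0.0215 / (0.2·0.0215 + 0.45·0.9785) ≈ 0.0097

0.010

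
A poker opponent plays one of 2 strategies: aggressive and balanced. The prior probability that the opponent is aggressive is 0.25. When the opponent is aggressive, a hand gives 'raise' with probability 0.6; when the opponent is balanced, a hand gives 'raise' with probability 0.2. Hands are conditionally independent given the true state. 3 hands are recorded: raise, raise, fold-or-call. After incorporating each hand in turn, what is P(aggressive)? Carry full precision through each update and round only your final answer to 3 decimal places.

Each posterior becomes the prior for the next update.
After 'raise': P(aggressive) = 0.6·0.2500 / (0.6·0.2500 + 0.2·0.7500) ≈ 0.5000
After 'raise': P(aggressive) = 0.6·0.5000 / (0.6·0.5000 + 0.2·0.5000) ≈ 0.7500
After 'fold-or-call': P(aggressive) = 0.4·0.7500 / (0.4·0.7500 + 0.8·0.2500) ≈ 0.6000

0.600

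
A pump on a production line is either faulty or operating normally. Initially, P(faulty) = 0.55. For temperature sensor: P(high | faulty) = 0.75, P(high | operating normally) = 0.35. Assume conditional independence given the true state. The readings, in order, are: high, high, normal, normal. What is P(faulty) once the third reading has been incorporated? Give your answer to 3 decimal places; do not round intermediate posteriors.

0.683

After 'high': P(faulty) = 0.75·0.5500 / (0.75·0.5500 + 0.35·0.4500) ≈ 0.7237
After 'high': P(faulty) = 0.75·0.7237 / (0.75·0.7237 + 0.35·0.2763) ≈ 0.8488
After 'normal': P(faulty) = 0.25·0.8488 / (0.25·0.8488 + 0.65·0.1512) ≈ 0.6834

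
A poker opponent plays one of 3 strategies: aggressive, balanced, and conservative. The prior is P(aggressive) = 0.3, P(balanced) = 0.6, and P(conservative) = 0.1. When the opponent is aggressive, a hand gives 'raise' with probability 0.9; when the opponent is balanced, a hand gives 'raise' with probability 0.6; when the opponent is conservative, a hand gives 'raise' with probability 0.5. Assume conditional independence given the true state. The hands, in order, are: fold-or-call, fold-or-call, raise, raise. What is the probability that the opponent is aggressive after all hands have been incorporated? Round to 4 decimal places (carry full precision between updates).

Apply Bayes' rule sequentially, carrying P(aggressive) forward.
After 'fold-or-call': normaliser = 0.1·0.3000 + 0.4·0.6000 + 0.5·0.1000; P(aggressive) ≈ 0.0938, P(balanced) ≈ 0.7500, P(conservative) ≈ 0.1562
After 'fold-or-call': normaliser = 0.1·0.0938 + 0.4·0.7500 + 0.5·0.1562; P(aggressive) ≈ 0.0242, P(balanced) ≈ 0.7742, P(conservative) ≈ 0.2016
After 'raise': normaliser = 0.9·0.0242 + 0.6·0.7742 + 0.5·0.2016; P(aggressive) ≈ 0.0371, P(balanced) ≈ 0.7912, P(conservative) ≈ 0.1717
After 'raise': normaliser = 0.9·0.0371 + 0.6·0.7912 + 0.5·0.1717; P(aggressive) ≈ 0.0562, P(balanced) ≈ 0.7993, P(conservative) ≈ 0.1445

0.0562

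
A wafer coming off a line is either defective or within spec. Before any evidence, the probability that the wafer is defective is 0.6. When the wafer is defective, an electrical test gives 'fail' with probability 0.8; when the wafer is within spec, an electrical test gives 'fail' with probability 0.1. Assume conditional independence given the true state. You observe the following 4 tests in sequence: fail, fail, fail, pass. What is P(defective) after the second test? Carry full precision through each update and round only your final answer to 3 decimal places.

After 'fail': P(defective) = 0.8·0.6000 / (0.8·0.6000 + 0.1·0.4000) ≈ 0.9231
After 'fail': P(defective) = 0.8·0.9231 / (0.8·0.9231 + 0.1·0.0769) ≈ 0.9897

0.990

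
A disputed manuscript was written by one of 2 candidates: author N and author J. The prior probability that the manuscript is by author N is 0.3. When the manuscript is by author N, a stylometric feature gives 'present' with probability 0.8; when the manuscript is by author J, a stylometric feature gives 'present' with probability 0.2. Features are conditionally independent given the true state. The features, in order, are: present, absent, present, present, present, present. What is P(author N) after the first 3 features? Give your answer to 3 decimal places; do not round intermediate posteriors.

0.632

After 'present': P(author N) = 0.8·0.3000 / (0.8·0.3000 + 0.2·0.7000) ≈ 0.6316
After 'absent': P(author N) = 0.2·0.6316 / (0.2·0.6316 + 0.8·0.3684) ≈ 0.3000
After 'present': P(author N) = 0.8·0.3000 / (0.8·0.3000 + 0.2·0.7000) ≈ 0.6316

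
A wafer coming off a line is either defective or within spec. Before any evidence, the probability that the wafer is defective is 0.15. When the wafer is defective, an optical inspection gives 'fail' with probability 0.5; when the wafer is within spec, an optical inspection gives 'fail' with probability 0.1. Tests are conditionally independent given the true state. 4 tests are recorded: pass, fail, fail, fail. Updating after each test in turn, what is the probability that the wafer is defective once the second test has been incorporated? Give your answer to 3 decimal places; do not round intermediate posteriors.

0.329

Each posterior becomes the prior for the next update.
After 'pass': P(defective) = 0.5·0.1500 / (0.5·0.1500 + 0.9·0.8500) ≈ 0.0893
After 'fail': P(defective) = 0.5·0.0893 / (0.5·0.0893 + 0.1·0.9107) ≈ 0.3289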